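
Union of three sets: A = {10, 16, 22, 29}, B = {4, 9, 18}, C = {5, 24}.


A ∪ B = {4, 9, 10, 16, 18, 22, 29}
(A ∪ B) ∪ C = {4, 5, 9, 10, 16, 18, 22, 24, 29}

A ∪ B ∪ C = {4, 5, 9, 10, 16, 18, 22, 24, 29}


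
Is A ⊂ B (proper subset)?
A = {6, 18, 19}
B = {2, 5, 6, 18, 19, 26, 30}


A ⊂ B requires: A ⊆ B AND A ≠ B.
A ⊆ B? Yes
A = B? No
A ⊂ B: Yes (A is a proper subset of B)

Yes, A ⊂ B


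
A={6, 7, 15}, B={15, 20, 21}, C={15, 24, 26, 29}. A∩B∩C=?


A ∩ B = {15}
(A ∩ B) ∩ C = {15}

A ∩ B ∩ C = {15}


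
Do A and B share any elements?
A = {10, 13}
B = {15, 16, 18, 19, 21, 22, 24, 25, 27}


Disjoint means A ∩ B = ∅.
A ∩ B = ∅
A ∩ B = ∅, so A and B are disjoint.

No — A and B share no elements (A ∩ B = ∅), so they are disjoint


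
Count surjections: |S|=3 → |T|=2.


n = |S| = 3, k = |T| = 2. Surjections via inclusion-exclusion:
S(n,k) = Σ(-1)^i × C(k,i) × (k-i)^n, i=0 to k
i=0: (-1)^0×C(2,0)×2^3 = 8
i=1: (-1)^1×C(2,1)×1^3 = -2
i=2: (-1)^2×C(2,2)×0^3 = 0
Total = 6

Number of surjections = 6


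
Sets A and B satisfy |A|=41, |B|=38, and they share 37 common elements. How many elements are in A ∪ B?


|A ∪ B| = |A| + |B| - |A ∩ B|
= 41 + 38 - 37
= 42

|A ∪ B| = 42


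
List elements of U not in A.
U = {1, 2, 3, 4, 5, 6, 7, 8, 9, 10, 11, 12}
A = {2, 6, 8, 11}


Aᶜ = U \ A = elements in U but not in A
U = {1, 2, 3, 4, 5, 6, 7, 8, 9, 10, 11, 12}
A = {2, 6, 8, 11}
Aᶜ = {1, 3, 4, 5, 7, 9, 10, 12}

Aᶜ = {1, 3, 4, 5, 7, 9, 10, 12}


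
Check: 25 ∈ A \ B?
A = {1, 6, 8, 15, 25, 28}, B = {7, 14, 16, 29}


A = {1, 6, 8, 15, 25, 28}, B = {7, 14, 16, 29}
A \ B = elements in A but not in B
A \ B = {1, 6, 8, 15, 25, 28}
Checking if 25 ∈ A \ B
25 is in A \ B → True

25 ∈ A \ B


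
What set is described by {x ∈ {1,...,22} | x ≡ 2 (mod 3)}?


Checking each candidate:
Condition: x in {1,...,22} with x ≡ 2 (mod 3)
Result = {2, 5, 8, 11, 14, 17, 20}

{2, 5, 8, 11, 14, 17, 20}


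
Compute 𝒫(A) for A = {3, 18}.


|A| = 2, so |P(A)| = 2^2 = 4
Enumerate subsets by cardinality (0 to 2):
∅, {3}, {18}, {3, 18}

P(A) has 4 subsets: ∅, {3}, {18}, {3, 18}


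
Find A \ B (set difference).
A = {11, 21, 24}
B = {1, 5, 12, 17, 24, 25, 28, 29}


A \ B = elements in A but not in B
A = {11, 21, 24}
B = {1, 5, 12, 17, 24, 25, 28, 29}
Remove from A any elements in B
A \ B = {11, 21}

A \ B = {11, 21}


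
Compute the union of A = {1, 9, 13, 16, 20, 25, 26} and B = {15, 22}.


A ∪ B = all elements in A or B (or both)
A = {1, 9, 13, 16, 20, 25, 26}
B = {15, 22}
A ∪ B = {1, 9, 13, 15, 16, 20, 22, 25, 26}

A ∪ B = {1, 9, 13, 15, 16, 20, 22, 25, 26}


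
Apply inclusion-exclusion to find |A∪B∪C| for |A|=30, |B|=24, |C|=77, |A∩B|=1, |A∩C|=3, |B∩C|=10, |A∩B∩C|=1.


|A∪B∪C| = |A|+|B|+|C| - |A∩B|-|A∩C|-|B∩C| + |A∩B∩C|
= 30+24+77 - 1-3-10 + 1
= 131 - 14 + 1
= 118

|A ∪ B ∪ C| = 118


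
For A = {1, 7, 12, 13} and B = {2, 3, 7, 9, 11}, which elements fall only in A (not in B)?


A = {1, 7, 12, 13}
B = {2, 3, 7, 9, 11}
Region: only in A (not in B)
Elements: {1, 12, 13}

Elements only in A (not in B): {1, 12, 13}


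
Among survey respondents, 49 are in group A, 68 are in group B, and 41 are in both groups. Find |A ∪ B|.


|A ∪ B| = |A| + |B| - |A ∩ B|
= 49 + 68 - 41
= 76

|A ∪ B| = 76


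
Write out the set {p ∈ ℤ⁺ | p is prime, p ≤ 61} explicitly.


Checking each candidate:
Condition: primes ≤ 61
Result = {2, 3, 5, 7, 11, 13, 17, 19, 23, 29, 31, 37, 41, 43, 47, 53, 59, 61}

{2, 3, 5, 7, 11, 13, 17, 19, 23, 29, 31, 37, 41, 43, 47, 53, 59, 61}


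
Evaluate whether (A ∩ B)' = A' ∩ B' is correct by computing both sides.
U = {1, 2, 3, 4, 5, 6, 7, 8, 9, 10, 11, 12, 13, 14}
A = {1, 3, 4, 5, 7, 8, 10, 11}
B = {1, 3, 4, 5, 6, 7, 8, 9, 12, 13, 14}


LHS: A ∩ B = {1, 3, 4, 5, 7, 8}
(A ∩ B)' = U \ (A ∩ B) = {2, 6, 9, 10, 11, 12, 13, 14}
A' = {2, 6, 9, 12, 13, 14}, B' = {2, 10, 11}
Claimed RHS: A' ∩ B' = {2}
Identity is INVALID: LHS = {2, 6, 9, 10, 11, 12, 13, 14} but the RHS claimed here equals {2}. The correct form is (A ∩ B)' = A' ∪ B'.

Identity is invalid: (A ∩ B)' = {2, 6, 9, 10, 11, 12, 13, 14} but A' ∩ B' = {2}. The correct De Morgan law is (A ∩ B)' = A' ∪ B'.


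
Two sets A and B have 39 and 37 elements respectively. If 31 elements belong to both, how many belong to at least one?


|A ∪ B| = |A| + |B| - |A ∩ B|
= 39 + 37 - 31
= 45

|A ∪ B| = 45


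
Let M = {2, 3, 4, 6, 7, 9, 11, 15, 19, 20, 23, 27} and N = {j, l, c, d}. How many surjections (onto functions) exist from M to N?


n = |M| = 12, k = |N| = 4. Surjections via inclusion-exclusion:
S(n,k) = Σ(-1)^i × C(k,i) × (k-i)^n, i=0 to k
i=0: (-1)^0×C(4,0)×4^12 = 16777216
i=1: (-1)^1×C(4,1)×3^12 = -2125764
i=2: (-1)^2×C(4,2)×2^12 = 24576
i=3: (-1)^3×C(4,3)×1^12 = -4
i=4: (-1)^4×C(4,4)×0^12 = 0
Total = 14676024

Number of surjections = 14676024


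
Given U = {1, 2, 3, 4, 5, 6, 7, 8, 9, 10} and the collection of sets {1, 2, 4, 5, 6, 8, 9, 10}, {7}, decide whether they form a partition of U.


A partition requires: (1) non-empty parts, (2) pairwise disjoint, (3) union = U
Parts: {1, 2, 4, 5, 6, 8, 9, 10}, {7}
Union of parts: {1, 2, 4, 5, 6, 7, 8, 9, 10}
U = {1, 2, 3, 4, 5, 6, 7, 8, 9, 10}
All non-empty? True
Pairwise disjoint? True
Covers U? False

No, not a valid partition


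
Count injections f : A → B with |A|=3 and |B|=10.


An injection sends each of |A| = 3 inputs to a distinct output in B.
# injections = |B|·(|B|-1)·…·(|B|-|A|+1) = 10! / (10 - 3)!
= 10 × 9 × 8
= 720

Number of injections = 720


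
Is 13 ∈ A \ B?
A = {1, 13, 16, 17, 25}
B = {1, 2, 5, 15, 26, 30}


A = {1, 13, 16, 17, 25}, B = {1, 2, 5, 15, 26, 30}
A \ B = elements in A but not in B
A \ B = {13, 16, 17, 25}
Checking if 13 ∈ A \ B
13 is in A \ B → True

13 ∈ A \ B


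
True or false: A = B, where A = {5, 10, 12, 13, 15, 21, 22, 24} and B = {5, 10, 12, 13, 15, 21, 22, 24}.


Two sets are equal iff they have exactly the same elements.
A = {5, 10, 12, 13, 15, 21, 22, 24}
B = {5, 10, 12, 13, 15, 21, 22, 24}
Same elements → A = B

Yes, A = B


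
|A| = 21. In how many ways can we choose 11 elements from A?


C(n,k) = n! / (k!(n-k)!)
C(21,11) = 21! / (11!10!)
= 352716

C(21,11) = 352716


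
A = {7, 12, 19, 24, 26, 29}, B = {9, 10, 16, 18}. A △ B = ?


A △ B = (A \ B) ∪ (B \ A) = elements in exactly one of A or B
A \ B = {7, 12, 19, 24, 26, 29}
B \ A = {9, 10, 16, 18}
A △ B = {7, 9, 10, 12, 16, 18, 19, 24, 26, 29}

A △ B = {7, 9, 10, 12, 16, 18, 19, 24, 26, 29}


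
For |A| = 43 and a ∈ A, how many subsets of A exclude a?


Subsets of A avoiding a are subsets of A \ {a}, which has 42 elements.
Count = 2^(n-1) = 2^42
= 4398046511104

Number of subsets avoiding a = 4398046511104


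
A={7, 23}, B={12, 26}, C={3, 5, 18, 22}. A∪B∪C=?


A ∪ B = {7, 12, 23, 26}
(A ∪ B) ∪ C = {3, 5, 7, 12, 18, 22, 23, 26}

A ∪ B ∪ C = {3, 5, 7, 12, 18, 22, 23, 26}


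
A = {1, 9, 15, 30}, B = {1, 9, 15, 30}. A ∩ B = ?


A ∩ B = elements in both A and B
A = {1, 9, 15, 30}
B = {1, 9, 15, 30}
A ∩ B = {1, 9, 15, 30}

A ∩ B = {1, 9, 15, 30}


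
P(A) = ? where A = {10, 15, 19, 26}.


|A| = 4, so |P(A)| = 2^4 = 16
Enumerate subsets by cardinality (0 to 4):
∅, {10}, {15}, {19}, {26}, {10, 15}, {10, 19}, {10, 26}, {15, 19}, {15, 26}, {19, 26}, {10, 15, 19}, {10, 15, 26}, {10, 19, 26}, {15, 19, 26}, {10, 15, 19, 26}

P(A) has 16 subsets: ∅, {10}, {15}, {19}, {26}, {10, 15}, {10, 19}, {10, 26}, {15, 19}, {15, 26}, {19, 26}, {10, 15, 19}, {10, 15, 26}, {10, 19, 26}, {15, 19, 26}, {10, 15, 19, 26}


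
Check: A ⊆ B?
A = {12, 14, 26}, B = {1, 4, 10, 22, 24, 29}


A ⊆ B means every element of A is in B.
Elements in A not in B: {12, 14, 26}
So A ⊄ B.

No, A ⊄ B


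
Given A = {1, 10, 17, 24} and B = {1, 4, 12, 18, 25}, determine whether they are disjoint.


Disjoint means A ∩ B = ∅.
A ∩ B = {1}
A ∩ B ≠ ∅, so A and B are NOT disjoint.

No, A and B are not disjoint (A ∩ B = {1})


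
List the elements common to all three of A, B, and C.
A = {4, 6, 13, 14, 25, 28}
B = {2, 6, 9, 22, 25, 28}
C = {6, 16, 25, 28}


A ∩ B = {6, 25, 28}
(A ∩ B) ∩ C = {6, 25, 28}

A ∩ B ∩ C = {6, 25, 28}


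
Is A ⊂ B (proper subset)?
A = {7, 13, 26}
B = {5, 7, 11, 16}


A ⊂ B requires: A ⊆ B AND A ≠ B.
A ⊆ B? No
A ⊄ B, so A is not a proper subset.

No, A is not a proper subset of B


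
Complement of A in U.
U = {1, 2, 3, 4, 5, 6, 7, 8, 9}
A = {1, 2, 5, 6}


Aᶜ = U \ A = elements in U but not in A
U = {1, 2, 3, 4, 5, 6, 7, 8, 9}
A = {1, 2, 5, 6}
Aᶜ = {3, 4, 7, 8, 9}

Aᶜ = {3, 4, 7, 8, 9}


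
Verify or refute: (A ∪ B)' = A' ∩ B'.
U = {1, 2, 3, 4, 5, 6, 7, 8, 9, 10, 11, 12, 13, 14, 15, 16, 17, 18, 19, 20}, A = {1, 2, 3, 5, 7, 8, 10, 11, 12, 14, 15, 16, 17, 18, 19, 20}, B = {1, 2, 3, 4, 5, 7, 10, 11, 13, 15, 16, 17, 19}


LHS: A ∪ B = {1, 2, 3, 4, 5, 7, 8, 10, 11, 12, 13, 14, 15, 16, 17, 18, 19, 20}
(A ∪ B)' = U \ (A ∪ B) = {6, 9}
A' = {4, 6, 9, 13}, B' = {6, 8, 9, 12, 14, 18, 20}
Claimed RHS: A' ∩ B' = {6, 9}
Identity is VALID: LHS = RHS = {6, 9} ✓

Identity is valid. (A ∪ B)' = A' ∩ B' = {6, 9}


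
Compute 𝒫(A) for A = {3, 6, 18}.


|A| = 3, so |P(A)| = 2^3 = 8
Enumerate subsets by cardinality (0 to 3):
∅, {3}, {6}, {18}, {3, 6}, {3, 18}, {6, 18}, {3, 6, 18}

P(A) has 8 subsets: ∅, {3}, {6}, {18}, {3, 6}, {3, 18}, {6, 18}, {3, 6, 18}


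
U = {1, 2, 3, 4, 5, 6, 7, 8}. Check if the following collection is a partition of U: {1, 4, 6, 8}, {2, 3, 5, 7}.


A partition requires: (1) non-empty parts, (2) pairwise disjoint, (3) union = U
Parts: {1, 4, 6, 8}, {2, 3, 5, 7}
Union of parts: {1, 2, 3, 4, 5, 6, 7, 8}
U = {1, 2, 3, 4, 5, 6, 7, 8}
All non-empty? True
Pairwise disjoint? True
Covers U? True

Yes, valid partition


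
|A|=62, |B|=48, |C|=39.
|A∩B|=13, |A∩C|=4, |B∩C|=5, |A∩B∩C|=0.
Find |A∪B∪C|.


|A∪B∪C| = |A|+|B|+|C| - |A∩B|-|A∩C|-|B∩C| + |A∩B∩C|
= 62+48+39 - 13-4-5 + 0
= 149 - 22 + 0
= 127

|A ∪ B ∪ C| = 127


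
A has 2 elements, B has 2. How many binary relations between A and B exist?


A relation from A to B is any subset of A × B.
|A × B| = 2 × 2 = 4
# relations = 2^|A × B| = 2^4 = 16

Number of relations = 16


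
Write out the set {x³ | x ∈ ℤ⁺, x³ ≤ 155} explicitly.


Checking each candidate:
Condition: positive perfect cubes ≤ 155
Result = {1, 8, 27, 64, 125}

{1, 8, 27, 64, 125}


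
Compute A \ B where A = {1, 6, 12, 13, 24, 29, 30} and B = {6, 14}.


A \ B = elements in A but not in B
A = {1, 6, 12, 13, 24, 29, 30}
B = {6, 14}
Remove from A any elements in B
A \ B = {1, 12, 13, 24, 29, 30}

A \ B = {1, 12, 13, 24, 29, 30}


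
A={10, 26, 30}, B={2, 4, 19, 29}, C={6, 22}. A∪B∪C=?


A ∪ B = {2, 4, 10, 19, 26, 29, 30}
(A ∪ B) ∪ C = {2, 4, 6, 10, 19, 22, 26, 29, 30}

A ∪ B ∪ C = {2, 4, 6, 10, 19, 22, 26, 29, 30}


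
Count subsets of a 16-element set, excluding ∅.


Total subsets = 2^n = 2^16 = 65536
Non-empty subsets exclude the empty set: 2^n - 1
= 65536 - 1
= 65535

Number of non-empty subsets = 65535


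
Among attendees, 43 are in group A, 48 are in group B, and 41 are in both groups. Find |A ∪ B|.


|A ∪ B| = |A| + |B| - |A ∩ B|
= 43 + 48 - 41
= 50

|A ∪ B| = 50


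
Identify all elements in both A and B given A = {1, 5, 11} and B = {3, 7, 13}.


A = {1, 5, 11}
B = {3, 7, 13}
Region: in both A and B
Elements: ∅

Elements in both A and B: ∅


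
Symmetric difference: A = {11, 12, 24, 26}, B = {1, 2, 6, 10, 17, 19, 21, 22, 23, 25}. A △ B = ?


A △ B = (A \ B) ∪ (B \ A) = elements in exactly one of A or B
A \ B = {11, 12, 24, 26}
B \ A = {1, 2, 6, 10, 17, 19, 21, 22, 23, 25}
A △ B = {1, 2, 6, 10, 11, 12, 17, 19, 21, 22, 23, 24, 25, 26}

A △ B = {1, 2, 6, 10, 11, 12, 17, 19, 21, 22, 23, 24, 25, 26}


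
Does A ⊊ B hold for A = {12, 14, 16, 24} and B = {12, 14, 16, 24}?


A ⊂ B requires: A ⊆ B AND A ≠ B.
A ⊆ B? Yes
A = B? Yes
A = B, so A is not a PROPER subset.

No, A is not a proper subset of B


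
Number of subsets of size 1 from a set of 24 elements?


C(n,k) = n! / (k!(n-k)!)
C(24,1) = 24! / (1!23!)
= 24

C(24,1) = 24


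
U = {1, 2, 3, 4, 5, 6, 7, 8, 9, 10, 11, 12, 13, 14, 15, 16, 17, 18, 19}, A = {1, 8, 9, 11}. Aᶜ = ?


Aᶜ = U \ A = elements in U but not in A
U = {1, 2, 3, 4, 5, 6, 7, 8, 9, 10, 11, 12, 13, 14, 15, 16, 17, 18, 19}
A = {1, 8, 9, 11}
Aᶜ = {2, 3, 4, 5, 6, 7, 10, 12, 13, 14, 15, 16, 17, 18, 19}

Aᶜ = {2, 3, 4, 5, 6, 7, 10, 12, 13, 14, 15, 16, 17, 18, 19}


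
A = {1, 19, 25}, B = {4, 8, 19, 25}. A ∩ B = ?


A ∩ B = elements in both A and B
A = {1, 19, 25}
B = {4, 8, 19, 25}
A ∩ B = {19, 25}

A ∩ B = {19, 25}


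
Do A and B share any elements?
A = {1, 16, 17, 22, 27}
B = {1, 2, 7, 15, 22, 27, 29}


Disjoint means A ∩ B = ∅.
A ∩ B = {1, 22, 27}
A ∩ B ≠ ∅, so A and B are NOT disjoint.

Yes — A and B share the element(s) of A ∩ B = {1, 22, 27}, so they are not disjoint


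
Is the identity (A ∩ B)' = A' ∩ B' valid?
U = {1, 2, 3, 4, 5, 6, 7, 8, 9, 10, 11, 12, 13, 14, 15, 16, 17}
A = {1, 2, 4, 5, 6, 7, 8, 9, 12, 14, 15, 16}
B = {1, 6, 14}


LHS: A ∩ B = {1, 6, 14}
(A ∩ B)' = U \ (A ∩ B) = {2, 3, 4, 5, 7, 8, 9, 10, 11, 12, 13, 15, 16, 17}
A' = {3, 10, 11, 13, 17}, B' = {2, 3, 4, 5, 7, 8, 9, 10, 11, 12, 13, 15, 16, 17}
Claimed RHS: A' ∩ B' = {3, 10, 11, 13, 17}
Identity is INVALID: LHS = {2, 3, 4, 5, 7, 8, 9, 10, 11, 12, 13, 15, 16, 17} but the RHS claimed here equals {3, 10, 11, 13, 17}. The correct form is (A ∩ B)' = A' ∪ B'.

Identity is invalid: (A ∩ B)' = {2, 3, 4, 5, 7, 8, 9, 10, 11, 12, 13, 15, 16, 17} but A' ∩ B' = {3, 10, 11, 13, 17}. The correct De Morgan law is (A ∩ B)' = A' ∪ B'.


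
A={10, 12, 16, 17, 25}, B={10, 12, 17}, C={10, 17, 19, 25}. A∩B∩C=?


A ∩ B = {10, 12, 17}
(A ∩ B) ∩ C = {10, 17}

A ∩ B ∩ C = {10, 17}


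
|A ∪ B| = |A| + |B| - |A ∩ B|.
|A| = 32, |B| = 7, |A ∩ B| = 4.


|A ∪ B| = |A| + |B| - |A ∩ B|
= 32 + 7 - 4
= 35

|A ∪ B| = 35


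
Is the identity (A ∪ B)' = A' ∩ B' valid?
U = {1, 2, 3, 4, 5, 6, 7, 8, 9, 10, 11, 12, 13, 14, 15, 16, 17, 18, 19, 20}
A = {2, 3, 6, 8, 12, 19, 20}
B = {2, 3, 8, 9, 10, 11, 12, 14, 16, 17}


LHS: A ∪ B = {2, 3, 6, 8, 9, 10, 11, 12, 14, 16, 17, 19, 20}
(A ∪ B)' = U \ (A ∪ B) = {1, 4, 5, 7, 13, 15, 18}
A' = {1, 4, 5, 7, 9, 10, 11, 13, 14, 15, 16, 17, 18}, B' = {1, 4, 5, 6, 7, 13, 15, 18, 19, 20}
Claimed RHS: A' ∩ B' = {1, 4, 5, 7, 13, 15, 18}
Identity is VALID: LHS = RHS = {1, 4, 5, 7, 13, 15, 18} ✓

Identity is valid. (A ∪ B)' = A' ∩ B' = {1, 4, 5, 7, 13, 15, 18}


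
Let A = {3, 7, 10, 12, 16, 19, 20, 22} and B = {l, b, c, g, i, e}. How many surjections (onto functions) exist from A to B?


n = |A| = 8, k = |B| = 6. Surjections via inclusion-exclusion:
S(n,k) = Σ(-1)^i × C(k,i) × (k-i)^n, i=0 to k
i=0: (-1)^0×C(6,0)×6^8 = 1679616
i=1: (-1)^1×C(6,1)×5^8 = -2343750
i=2: (-1)^2×C(6,2)×4^8 = 983040
i=3: (-1)^3×C(6,3)×3^8 = -131220
i=4: (-1)^4×C(6,4)×2^8 = 3840
i=5: (-1)^5×C(6,5)×1^8 = -6
i=6: (-1)^6×C(6,6)×0^8 = 0
Total = 191520

Number of surjections = 191520


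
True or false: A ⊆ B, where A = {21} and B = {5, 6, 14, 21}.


A ⊆ B means every element of A is in B.
All elements of A are in B.
So A ⊆ B.

Yes, A ⊆ B


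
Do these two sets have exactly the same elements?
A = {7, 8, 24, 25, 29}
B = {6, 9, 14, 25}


Two sets are equal iff they have exactly the same elements.
A = {7, 8, 24, 25, 29}
B = {6, 9, 14, 25}
Differences: {6, 7, 8, 9, 14, 24, 29}
A ≠ B

No, A ≠ B


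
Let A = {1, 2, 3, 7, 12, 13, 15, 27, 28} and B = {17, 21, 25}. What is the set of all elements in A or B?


A ∪ B = all elements in A or B (or both)
A = {1, 2, 3, 7, 12, 13, 15, 27, 28}
B = {17, 21, 25}
A ∪ B = {1, 2, 3, 7, 12, 13, 15, 17, 21, 25, 27, 28}

A ∪ B = {1, 2, 3, 7, 12, 13, 15, 17, 21, 25, 27, 28}


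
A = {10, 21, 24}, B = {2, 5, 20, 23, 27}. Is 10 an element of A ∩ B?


A = {10, 21, 24}, B = {2, 5, 20, 23, 27}
A ∩ B = elements in both A and B
A ∩ B = ∅
Checking if 10 ∈ A ∩ B
10 is not in A ∩ B → False

10 ∉ A ∩ B


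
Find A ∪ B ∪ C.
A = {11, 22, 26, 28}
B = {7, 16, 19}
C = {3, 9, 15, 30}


A ∪ B = {7, 11, 16, 19, 22, 26, 28}
(A ∪ B) ∪ C = {3, 7, 9, 11, 15, 16, 19, 22, 26, 28, 30}

A ∪ B ∪ C = {3, 7, 9, 11, 15, 16, 19, 22, 26, 28, 30}


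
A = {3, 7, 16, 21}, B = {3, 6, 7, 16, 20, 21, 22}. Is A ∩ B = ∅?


Disjoint means A ∩ B = ∅.
A ∩ B = {3, 7, 16, 21}
A ∩ B ≠ ∅, so A and B are NOT disjoint.

No, A and B are not disjoint (A ∩ B = {3, 7, 16, 21})


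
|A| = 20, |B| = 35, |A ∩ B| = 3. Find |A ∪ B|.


|A ∪ B| = |A| + |B| - |A ∩ B|
= 20 + 35 - 3
= 52

|A ∪ B| = 52


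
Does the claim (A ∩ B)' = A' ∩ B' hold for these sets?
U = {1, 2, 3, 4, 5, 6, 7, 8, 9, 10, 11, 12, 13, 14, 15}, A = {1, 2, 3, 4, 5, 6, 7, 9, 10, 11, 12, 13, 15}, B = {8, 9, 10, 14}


LHS: A ∩ B = {9, 10}
(A ∩ B)' = U \ (A ∩ B) = {1, 2, 3, 4, 5, 6, 7, 8, 11, 12, 13, 14, 15}
A' = {8, 14}, B' = {1, 2, 3, 4, 5, 6, 7, 11, 12, 13, 15}
Claimed RHS: A' ∩ B' = ∅
Identity is INVALID: LHS = {1, 2, 3, 4, 5, 6, 7, 8, 11, 12, 13, 14, 15} but the RHS claimed here equals ∅. The correct form is (A ∩ B)' = A' ∪ B'.

Identity is invalid: (A ∩ B)' = {1, 2, 3, 4, 5, 6, 7, 8, 11, 12, 13, 14, 15} but A' ∩ B' = ∅. The correct De Morgan law is (A ∩ B)' = A' ∪ B'.


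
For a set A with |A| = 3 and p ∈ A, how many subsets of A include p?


Subsets of A containing p correspond to subsets of A \ {p}, which has 2 elements.
Count = 2^(n-1) = 2^2
= 4

Number of subsets containing p = 4


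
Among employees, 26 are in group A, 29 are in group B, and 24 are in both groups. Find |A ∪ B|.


|A ∪ B| = |A| + |B| - |A ∩ B|
= 26 + 29 - 24
= 31

|A ∪ B| = 31


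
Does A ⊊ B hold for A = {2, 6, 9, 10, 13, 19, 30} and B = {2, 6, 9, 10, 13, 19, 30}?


A ⊂ B requires: A ⊆ B AND A ≠ B.
A ⊆ B? Yes
A = B? Yes
A = B, so A is not a PROPER subset.

No, A is not a proper subset of B


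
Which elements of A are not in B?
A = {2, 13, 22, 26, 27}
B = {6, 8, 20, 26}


A \ B = elements in A but not in B
A = {2, 13, 22, 26, 27}
B = {6, 8, 20, 26}
Remove from A any elements in B
A \ B = {2, 13, 22, 27}

A \ B = {2, 13, 22, 27}


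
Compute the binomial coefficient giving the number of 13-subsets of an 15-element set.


C(n,k) = n! / (k!(n-k)!)
C(15,13) = 15! / (13!2!)
= 105

C(15,13) = 105


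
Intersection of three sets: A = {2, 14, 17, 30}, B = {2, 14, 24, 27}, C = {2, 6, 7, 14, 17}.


A ∩ B = {2, 14}
(A ∩ B) ∩ C = {2, 14}

A ∩ B ∩ C = {2, 14}


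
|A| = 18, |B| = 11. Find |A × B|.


|A × B| = |A| × |B|
= 18 × 11
= 198

|A × B| = 198


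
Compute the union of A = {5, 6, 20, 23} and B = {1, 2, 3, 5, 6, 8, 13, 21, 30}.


A ∪ B = all elements in A or B (or both)
A = {5, 6, 20, 23}
B = {1, 2, 3, 5, 6, 8, 13, 21, 30}
A ∪ B = {1, 2, 3, 5, 6, 8, 13, 20, 21, 23, 30}

A ∪ B = {1, 2, 3, 5, 6, 8, 13, 20, 21, 23, 30}


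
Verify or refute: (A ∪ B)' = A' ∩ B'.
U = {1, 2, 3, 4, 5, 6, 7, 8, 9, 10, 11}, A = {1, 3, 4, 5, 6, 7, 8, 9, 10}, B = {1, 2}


LHS: A ∪ B = {1, 2, 3, 4, 5, 6, 7, 8, 9, 10}
(A ∪ B)' = U \ (A ∪ B) = {11}
A' = {2, 11}, B' = {3, 4, 5, 6, 7, 8, 9, 10, 11}
Claimed RHS: A' ∩ B' = {11}
Identity is VALID: LHS = RHS = {11} ✓

Identity is valid. (A ∪ B)' = A' ∩ B' = {11}


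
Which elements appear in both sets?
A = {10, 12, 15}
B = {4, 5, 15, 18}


A ∩ B = elements in both A and B
A = {10, 12, 15}
B = {4, 5, 15, 18}
A ∩ B = {15}

A ∩ B = {15}


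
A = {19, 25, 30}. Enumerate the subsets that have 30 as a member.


A subset of A contains 30 iff the remaining 2 elements form any subset of A \ {30}.
Count: 2^(n-1) = 2^2 = 4
Subsets containing 30: {30}, {19, 30}, {25, 30}, {19, 25, 30}

Subsets containing 30 (4 total): {30}, {19, 30}, {25, 30}, {19, 25, 30}


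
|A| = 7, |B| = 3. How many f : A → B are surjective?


n = |A| = 7, k = |B| = 3. Surjections via inclusion-exclusion:
S(n,k) = Σ(-1)^i × C(k,i) × (k-i)^n, i=0 to k
i=0: (-1)^0×C(3,0)×3^7 = 2187
i=1: (-1)^1×C(3,1)×2^7 = -384
i=2: (-1)^2×C(3,2)×1^7 = 3
i=3: (-1)^3×C(3,3)×0^7 = 0
Total = 1806

Number of surjections = 1806


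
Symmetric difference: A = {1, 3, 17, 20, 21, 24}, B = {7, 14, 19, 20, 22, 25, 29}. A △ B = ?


A △ B = (A \ B) ∪ (B \ A) = elements in exactly one of A or B
A \ B = {1, 3, 17, 21, 24}
B \ A = {7, 14, 19, 22, 25, 29}
A △ B = {1, 3, 7, 14, 17, 19, 21, 22, 24, 25, 29}

A △ B = {1, 3, 7, 14, 17, 19, 21, 22, 24, 25, 29}


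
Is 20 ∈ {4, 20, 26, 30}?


A = {4, 20, 26, 30}
Checking if 20 is in A
20 is in A → True

20 ∈ A


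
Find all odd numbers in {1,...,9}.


Checking each candidate:
Condition: odd numbers in {1,...,9}
Result = {1, 3, 5, 7, 9}

{1, 3, 5, 7, 9}


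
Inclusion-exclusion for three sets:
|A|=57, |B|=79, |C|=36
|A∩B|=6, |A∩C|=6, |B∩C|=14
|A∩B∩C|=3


|A∪B∪C| = |A|+|B|+|C| - |A∩B|-|A∩C|-|B∩C| + |A∩B∩C|
= 57+79+36 - 6-6-14 + 3
= 172 - 26 + 3
= 149

|A ∪ B ∪ C| = 149


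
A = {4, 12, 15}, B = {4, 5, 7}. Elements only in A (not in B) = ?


A = {4, 12, 15}
B = {4, 5, 7}
Region: only in A (not in B)
Elements: {12, 15}

Elements only in A (not in B): {12, 15}


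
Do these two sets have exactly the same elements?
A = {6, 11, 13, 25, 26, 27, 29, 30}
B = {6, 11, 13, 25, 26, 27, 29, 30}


Two sets are equal iff they have exactly the same elements.
A = {6, 11, 13, 25, 26, 27, 29, 30}
B = {6, 11, 13, 25, 26, 27, 29, 30}
Same elements → A = B

Yes, A = B


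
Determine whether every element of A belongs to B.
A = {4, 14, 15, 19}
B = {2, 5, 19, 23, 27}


A ⊆ B means every element of A is in B.
Elements in A not in B: {4, 14, 15}
So A ⊄ B.

No, A ⊄ B


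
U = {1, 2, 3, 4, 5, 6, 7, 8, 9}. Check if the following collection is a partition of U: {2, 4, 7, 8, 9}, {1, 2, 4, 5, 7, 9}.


A partition requires: (1) non-empty parts, (2) pairwise disjoint, (3) union = U
Parts: {2, 4, 7, 8, 9}, {1, 2, 4, 5, 7, 9}
Union of parts: {1, 2, 4, 5, 7, 8, 9}
U = {1, 2, 3, 4, 5, 6, 7, 8, 9}
All non-empty? True
Pairwise disjoint? False
Covers U? False

No, not a valid partition


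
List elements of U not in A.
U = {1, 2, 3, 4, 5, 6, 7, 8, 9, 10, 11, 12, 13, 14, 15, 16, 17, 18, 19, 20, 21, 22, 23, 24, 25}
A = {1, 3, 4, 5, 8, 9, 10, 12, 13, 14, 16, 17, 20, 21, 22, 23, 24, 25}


Aᶜ = U \ A = elements in U but not in A
U = {1, 2, 3, 4, 5, 6, 7, 8, 9, 10, 11, 12, 13, 14, 15, 16, 17, 18, 19, 20, 21, 22, 23, 24, 25}
A = {1, 3, 4, 5, 8, 9, 10, 12, 13, 14, 16, 17, 20, 21, 22, 23, 24, 25}
Aᶜ = {2, 6, 7, 11, 15, 18, 19}

Aᶜ = {2, 6, 7, 11, 15, 18, 19}


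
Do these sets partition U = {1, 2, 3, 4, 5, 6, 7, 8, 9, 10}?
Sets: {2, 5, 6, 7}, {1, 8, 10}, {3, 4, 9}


A partition requires: (1) non-empty parts, (2) pairwise disjoint, (3) union = U
Parts: {2, 5, 6, 7}, {1, 8, 10}, {3, 4, 9}
Union of parts: {1, 2, 3, 4, 5, 6, 7, 8, 9, 10}
U = {1, 2, 3, 4, 5, 6, 7, 8, 9, 10}
All non-empty? True
Pairwise disjoint? True
Covers U? True

Yes, valid partition


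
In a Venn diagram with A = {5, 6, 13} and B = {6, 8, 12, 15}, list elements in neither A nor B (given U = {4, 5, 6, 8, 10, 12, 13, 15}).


A = {5, 6, 13}
B = {6, 8, 12, 15}
Region: in neither A nor B (given U = {4, 5, 6, 8, 10, 12, 13, 15})
Elements: {4, 10}

Elements in neither A nor B (given U = {4, 5, 6, 8, 10, 12, 13, 15}): {4, 10}


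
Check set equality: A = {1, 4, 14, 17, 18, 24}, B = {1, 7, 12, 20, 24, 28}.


Two sets are equal iff they have exactly the same elements.
A = {1, 4, 14, 17, 18, 24}
B = {1, 7, 12, 20, 24, 28}
Differences: {4, 7, 12, 14, 17, 18, 20, 28}
A ≠ B

No, A ≠ B


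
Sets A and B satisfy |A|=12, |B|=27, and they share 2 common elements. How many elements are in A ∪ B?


|A ∪ B| = |A| + |B| - |A ∩ B|
= 12 + 27 - 2
= 37

|A ∪ B| = 37


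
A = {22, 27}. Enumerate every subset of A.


|A| = 2, so |P(A)| = 2^2 = 4
Enumerate subsets by cardinality (0 to 2):
∅, {22}, {27}, {22, 27}

P(A) has 4 subsets: ∅, {22}, {27}, {22, 27}


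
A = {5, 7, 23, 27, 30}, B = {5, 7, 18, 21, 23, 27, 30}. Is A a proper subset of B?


A ⊂ B requires: A ⊆ B AND A ≠ B.
A ⊆ B? Yes
A = B? No
A ⊂ B: Yes (A is a proper subset of B)

Yes, A ⊂ B


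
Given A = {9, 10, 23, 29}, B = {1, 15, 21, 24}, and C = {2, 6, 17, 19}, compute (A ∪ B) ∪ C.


A ∪ B = {1, 9, 10, 15, 21, 23, 24, 29}
(A ∪ B) ∪ C = {1, 2, 6, 9, 10, 15, 17, 19, 21, 23, 24, 29}

A ∪ B ∪ C = {1, 2, 6, 9, 10, 15, 17, 19, 21, 23, 24, 29}


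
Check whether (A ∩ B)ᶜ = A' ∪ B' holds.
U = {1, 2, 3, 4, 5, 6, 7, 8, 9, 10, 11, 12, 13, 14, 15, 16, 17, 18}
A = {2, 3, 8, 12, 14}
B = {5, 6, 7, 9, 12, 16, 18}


LHS: A ∩ B = {12}
(A ∩ B)' = U \ (A ∩ B) = {1, 2, 3, 4, 5, 6, 7, 8, 9, 10, 11, 13, 14, 15, 16, 17, 18}
A' = {1, 4, 5, 6, 7, 9, 10, 11, 13, 15, 16, 17, 18}, B' = {1, 2, 3, 4, 8, 10, 11, 13, 14, 15, 17}
Claimed RHS: A' ∪ B' = {1, 2, 3, 4, 5, 6, 7, 8, 9, 10, 11, 13, 14, 15, 16, 17, 18}
Identity is VALID: LHS = RHS = {1, 2, 3, 4, 5, 6, 7, 8, 9, 10, 11, 13, 14, 15, 16, 17, 18} ✓

Identity is valid. (A ∩ B)' = A' ∪ B' = {1, 2, 3, 4, 5, 6, 7, 8, 9, 10, 11, 13, 14, 15, 16, 17, 18}


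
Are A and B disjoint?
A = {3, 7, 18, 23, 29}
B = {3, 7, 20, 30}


Disjoint means A ∩ B = ∅.
A ∩ B = {3, 7}
A ∩ B ≠ ∅, so A and B are NOT disjoint.

No, A and B are not disjoint (A ∩ B = {3, 7})


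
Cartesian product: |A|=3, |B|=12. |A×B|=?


|A × B| = |A| × |B|
= 3 × 12
= 36

|A × B| = 36


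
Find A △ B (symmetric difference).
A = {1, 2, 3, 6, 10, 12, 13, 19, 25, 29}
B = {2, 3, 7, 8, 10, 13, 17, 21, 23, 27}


A △ B = (A \ B) ∪ (B \ A) = elements in exactly one of A or B
A \ B = {1, 6, 12, 19, 25, 29}
B \ A = {7, 8, 17, 21, 23, 27}
A △ B = {1, 6, 7, 8, 12, 17, 19, 21, 23, 25, 27, 29}

A △ B = {1, 6, 7, 8, 12, 17, 19, 21, 23, 25, 27, 29}


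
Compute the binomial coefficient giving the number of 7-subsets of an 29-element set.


C(n,k) = n! / (k!(n-k)!)
C(29,7) = 29! / (7!22!)
= 1560780

C(29,7) = 1560780


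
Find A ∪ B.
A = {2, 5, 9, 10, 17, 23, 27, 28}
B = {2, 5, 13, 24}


A ∪ B = all elements in A or B (or both)
A = {2, 5, 9, 10, 17, 23, 27, 28}
B = {2, 5, 13, 24}
A ∪ B = {2, 5, 9, 10, 13, 17, 23, 24, 27, 28}

A ∪ B = {2, 5, 9, 10, 13, 17, 23, 24, 27, 28}


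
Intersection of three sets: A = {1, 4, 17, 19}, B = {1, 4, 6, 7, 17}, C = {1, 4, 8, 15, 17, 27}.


A ∩ B = {1, 4, 17}
(A ∩ B) ∩ C = {1, 4, 17}

A ∩ B ∩ C = {1, 4, 17}


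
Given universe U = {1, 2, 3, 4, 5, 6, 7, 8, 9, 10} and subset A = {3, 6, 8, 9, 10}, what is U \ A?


Aᶜ = U \ A = elements in U but not in A
U = {1, 2, 3, 4, 5, 6, 7, 8, 9, 10}
A = {3, 6, 8, 9, 10}
Aᶜ = {1, 2, 4, 5, 7}

Aᶜ = {1, 2, 4, 5, 7}


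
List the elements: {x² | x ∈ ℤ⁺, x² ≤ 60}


Checking each candidate:
Condition: positive perfect squares ≤ 60
Result = {1, 4, 9, 16, 25, 36, 49}

{1, 4, 9, 16, 25, 36, 49}


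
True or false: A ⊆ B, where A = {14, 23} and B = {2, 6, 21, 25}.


A ⊆ B means every element of A is in B.
Elements in A not in B: {14, 23}
So A ⊄ B.

No, A ⊄ B


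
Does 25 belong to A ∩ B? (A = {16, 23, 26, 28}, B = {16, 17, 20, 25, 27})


A = {16, 23, 26, 28}, B = {16, 17, 20, 25, 27}
A ∩ B = elements in both A and B
A ∩ B = {16}
Checking if 25 ∈ A ∩ B
25 is not in A ∩ B → False

25 ∉ A ∩ B


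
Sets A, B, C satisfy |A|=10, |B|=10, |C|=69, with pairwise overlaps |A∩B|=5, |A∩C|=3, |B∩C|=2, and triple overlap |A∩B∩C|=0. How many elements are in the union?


|A∪B∪C| = |A|+|B|+|C| - |A∩B|-|A∩C|-|B∩C| + |A∩B∩C|
= 10+10+69 - 5-3-2 + 0
= 89 - 10 + 0
= 79

|A ∪ B ∪ C| = 79


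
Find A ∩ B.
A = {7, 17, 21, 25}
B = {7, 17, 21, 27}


A ∩ B = elements in both A and B
A = {7, 17, 21, 25}
B = {7, 17, 21, 27}
A ∩ B = {7, 17, 21}

A ∩ B = {7, 17, 21}


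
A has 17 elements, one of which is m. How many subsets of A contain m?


Subsets of A containing m correspond to subsets of A \ {m}, which has 16 elements.
Count = 2^(n-1) = 2^16
= 65536

Number of subsets containing m = 65536


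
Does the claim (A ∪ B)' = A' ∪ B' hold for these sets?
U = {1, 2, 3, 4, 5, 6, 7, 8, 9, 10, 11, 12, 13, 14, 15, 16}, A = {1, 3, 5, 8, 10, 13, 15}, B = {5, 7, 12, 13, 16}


LHS: A ∪ B = {1, 3, 5, 7, 8, 10, 12, 13, 15, 16}
(A ∪ B)' = U \ (A ∪ B) = {2, 4, 6, 9, 11, 14}
A' = {2, 4, 6, 7, 9, 11, 12, 14, 16}, B' = {1, 2, 3, 4, 6, 8, 9, 10, 11, 14, 15}
Claimed RHS: A' ∪ B' = {1, 2, 3, 4, 6, 7, 8, 9, 10, 11, 12, 14, 15, 16}
Identity is INVALID: LHS = {2, 4, 6, 9, 11, 14} but the RHS claimed here equals {1, 2, 3, 4, 6, 7, 8, 9, 10, 11, 12, 14, 15, 16}. The correct form is (A ∪ B)' = A' ∩ B'.

Identity is invalid: (A ∪ B)' = {2, 4, 6, 9, 11, 14} but A' ∪ B' = {1, 2, 3, 4, 6, 7, 8, 9, 10, 11, 12, 14, 15, 16}. The correct De Morgan law is (A ∪ B)' = A' ∩ B'.


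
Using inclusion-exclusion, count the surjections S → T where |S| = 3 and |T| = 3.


n = |S| = 3, k = |T| = 3. Surjections via inclusion-exclusion:
S(n,k) = Σ(-1)^i × C(k,i) × (k-i)^n, i=0 to k
i=0: (-1)^0×C(3,0)×3^3 = 27
i=1: (-1)^1×C(3,1)×2^3 = -24
i=2: (-1)^2×C(3,2)×1^3 = 3
i=3: (-1)^3×C(3,3)×0^3 = 0
Total = 6

Number of surjections = 6


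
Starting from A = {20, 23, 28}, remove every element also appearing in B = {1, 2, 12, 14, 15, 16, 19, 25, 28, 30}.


A \ B = elements in A but not in B
A = {20, 23, 28}
B = {1, 2, 12, 14, 15, 16, 19, 25, 28, 30}
Remove from A any elements in B
A \ B = {20, 23}

A \ B = {20, 23}


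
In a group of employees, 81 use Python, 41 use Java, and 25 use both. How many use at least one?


|A ∪ B| = |A| + |B| - |A ∩ B|
= 81 + 41 - 25
= 97

|A ∪ B| = 97


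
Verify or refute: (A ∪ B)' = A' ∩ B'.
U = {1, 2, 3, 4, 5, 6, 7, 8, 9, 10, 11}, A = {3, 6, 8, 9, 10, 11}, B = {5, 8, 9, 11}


LHS: A ∪ B = {3, 5, 6, 8, 9, 10, 11}
(A ∪ B)' = U \ (A ∪ B) = {1, 2, 4, 7}
A' = {1, 2, 4, 5, 7}, B' = {1, 2, 3, 4, 6, 7, 10}
Claimed RHS: A' ∩ B' = {1, 2, 4, 7}
Identity is VALID: LHS = RHS = {1, 2, 4, 7} ✓

Identity is valid. (A ∪ B)' = A' ∩ B' = {1, 2, 4, 7}


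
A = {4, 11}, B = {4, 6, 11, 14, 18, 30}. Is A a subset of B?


A ⊆ B means every element of A is in B.
All elements of A are in B.
So A ⊆ B.

Yes, A ⊆ B


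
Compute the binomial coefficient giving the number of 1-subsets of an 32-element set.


C(n,k) = n! / (k!(n-k)!)
C(32,1) = 32! / (1!31!)
= 32

C(32,1) = 32


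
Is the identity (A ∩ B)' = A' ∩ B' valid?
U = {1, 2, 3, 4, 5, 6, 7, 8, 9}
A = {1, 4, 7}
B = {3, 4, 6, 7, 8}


LHS: A ∩ B = {4, 7}
(A ∩ B)' = U \ (A ∩ B) = {1, 2, 3, 5, 6, 8, 9}
A' = {2, 3, 5, 6, 8, 9}, B' = {1, 2, 5, 9}
Claimed RHS: A' ∩ B' = {2, 5, 9}
Identity is INVALID: LHS = {1, 2, 3, 5, 6, 8, 9} but the RHS claimed here equals {2, 5, 9}. The correct form is (A ∩ B)' = A' ∪ B'.

Identity is invalid: (A ∩ B)' = {1, 2, 3, 5, 6, 8, 9} but A' ∩ B' = {2, 5, 9}. The correct De Morgan law is (A ∩ B)' = A' ∪ B'.


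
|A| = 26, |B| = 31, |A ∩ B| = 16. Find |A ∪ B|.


|A ∪ B| = |A| + |B| - |A ∩ B|
= 26 + 31 - 16
= 41

|A ∪ B| = 41


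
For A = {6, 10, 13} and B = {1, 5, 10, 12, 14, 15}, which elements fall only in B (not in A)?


A = {6, 10, 13}
B = {1, 5, 10, 12, 14, 15}
Region: only in B (not in A)
Elements: {1, 5, 12, 14, 15}

Elements only in B (not in A): {1, 5, 12, 14, 15}


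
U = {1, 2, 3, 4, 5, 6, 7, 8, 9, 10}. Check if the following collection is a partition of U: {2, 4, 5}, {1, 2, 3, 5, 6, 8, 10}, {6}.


A partition requires: (1) non-empty parts, (2) pairwise disjoint, (3) union = U
Parts: {2, 4, 5}, {1, 2, 3, 5, 6, 8, 10}, {6}
Union of parts: {1, 2, 3, 4, 5, 6, 8, 10}
U = {1, 2, 3, 4, 5, 6, 7, 8, 9, 10}
All non-empty? True
Pairwise disjoint? False
Covers U? False

No, not a valid partition


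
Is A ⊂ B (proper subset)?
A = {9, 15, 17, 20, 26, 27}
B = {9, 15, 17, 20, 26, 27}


A ⊂ B requires: A ⊆ B AND A ≠ B.
A ⊆ B? Yes
A = B? Yes
A = B, so A is not a PROPER subset.

No, A is not a proper subset of B


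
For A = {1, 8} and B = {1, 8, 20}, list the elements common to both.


A ∩ B = elements in both A and B
A = {1, 8}
B = {1, 8, 20}
A ∩ B = {1, 8}

A ∩ B = {1, 8}


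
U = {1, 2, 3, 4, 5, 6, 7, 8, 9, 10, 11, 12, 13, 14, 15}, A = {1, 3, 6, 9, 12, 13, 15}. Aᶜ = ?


Aᶜ = U \ A = elements in U but not in A
U = {1, 2, 3, 4, 5, 6, 7, 8, 9, 10, 11, 12, 13, 14, 15}
A = {1, 3, 6, 9, 12, 13, 15}
Aᶜ = {2, 4, 5, 7, 8, 10, 11, 14}

Aᶜ = {2, 4, 5, 7, 8, 10, 11, 14}


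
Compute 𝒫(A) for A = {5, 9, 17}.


|A| = 3, so |P(A)| = 2^3 = 8
Enumerate subsets by cardinality (0 to 3):
∅, {5}, {9}, {17}, {5, 9}, {5, 17}, {9, 17}, {5, 9, 17}

P(A) has 8 subsets: ∅, {5}, {9}, {17}, {5, 9}, {5, 17}, {9, 17}, {5, 9, 17}


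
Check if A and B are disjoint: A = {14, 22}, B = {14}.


Disjoint means A ∩ B = ∅.
A ∩ B = {14}
A ∩ B ≠ ∅, so A and B are NOT disjoint.

No, A and B are not disjoint (A ∩ B = {14})


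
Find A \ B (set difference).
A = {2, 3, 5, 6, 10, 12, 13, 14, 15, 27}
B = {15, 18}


A \ B = elements in A but not in B
A = {2, 3, 5, 6, 10, 12, 13, 14, 15, 27}
B = {15, 18}
Remove from A any elements in B
A \ B = {2, 3, 5, 6, 10, 12, 13, 14, 27}

A \ B = {2, 3, 5, 6, 10, 12, 13, 14, 27}


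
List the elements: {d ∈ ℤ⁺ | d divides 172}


Checking each candidate:
Condition: positive divisors of 172
Result = {1, 2, 4, 43, 86, 172}

{1, 2, 4, 43, 86, 172}


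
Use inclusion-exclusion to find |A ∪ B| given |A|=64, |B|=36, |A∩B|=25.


|A ∪ B| = |A| + |B| - |A ∩ B|
= 64 + 36 - 25
= 75

|A ∪ B| = 75


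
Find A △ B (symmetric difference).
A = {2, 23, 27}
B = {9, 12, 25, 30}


A △ B = (A \ B) ∪ (B \ A) = elements in exactly one of A or B
A \ B = {2, 23, 27}
B \ A = {9, 12, 25, 30}
A △ B = {2, 9, 12, 23, 25, 27, 30}

A △ B = {2, 9, 12, 23, 25, 27, 30}


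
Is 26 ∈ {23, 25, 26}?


A = {23, 25, 26}
Checking if 26 is in A
26 is in A → True

26 ∈ A


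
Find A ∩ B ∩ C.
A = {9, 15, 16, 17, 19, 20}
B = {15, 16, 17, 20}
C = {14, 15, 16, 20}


A ∩ B = {15, 16, 17, 20}
(A ∩ B) ∩ C = {15, 16, 20}

A ∩ B ∩ C = {15, 16, 20}


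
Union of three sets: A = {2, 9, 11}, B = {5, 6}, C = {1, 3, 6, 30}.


A ∪ B = {2, 5, 6, 9, 11}
(A ∪ B) ∪ C = {1, 2, 3, 5, 6, 9, 11, 30}

A ∪ B ∪ C = {1, 2, 3, 5, 6, 9, 11, 30}


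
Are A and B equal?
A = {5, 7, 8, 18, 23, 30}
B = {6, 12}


Two sets are equal iff they have exactly the same elements.
A = {5, 7, 8, 18, 23, 30}
B = {6, 12}
Differences: {5, 6, 7, 8, 12, 18, 23, 30}
A ≠ B

No, A ≠ B


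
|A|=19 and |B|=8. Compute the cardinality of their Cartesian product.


|A × B| = |A| × |B|
= 19 × 8
= 152

|A × B| = 152


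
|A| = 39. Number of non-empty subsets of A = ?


Total subsets = 2^n = 2^39 = 549755813888
Non-empty subsets exclude the empty set: 2^n - 1
= 549755813888 - 1
= 549755813887

Number of non-empty subsets = 549755813887


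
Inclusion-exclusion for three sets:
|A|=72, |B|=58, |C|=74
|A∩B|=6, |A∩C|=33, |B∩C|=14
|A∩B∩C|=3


|A∪B∪C| = |A|+|B|+|C| - |A∩B|-|A∩C|-|B∩C| + |A∩B∩C|
= 72+58+74 - 6-33-14 + 3
= 204 - 53 + 3
= 154

|A ∪ B ∪ C| = 154


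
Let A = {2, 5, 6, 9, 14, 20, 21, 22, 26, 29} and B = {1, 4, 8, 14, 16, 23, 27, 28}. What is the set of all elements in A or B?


A ∪ B = all elements in A or B (or both)
A = {2, 5, 6, 9, 14, 20, 21, 22, 26, 29}
B = {1, 4, 8, 14, 16, 23, 27, 28}
A ∪ B = {1, 2, 4, 5, 6, 8, 9, 14, 16, 20, 21, 22, 23, 26, 27, 28, 29}

A ∪ B = {1, 2, 4, 5, 6, 8, 9, 14, 16, 20, 21, 22, 23, 26, 27, 28, 29}


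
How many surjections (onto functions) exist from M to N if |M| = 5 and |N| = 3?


n = |M| = 5, k = |N| = 3. Surjections via inclusion-exclusion:
S(n,k) = Σ(-1)^i × C(k,i) × (k-i)^n, i=0 to k
i=0: (-1)^0×C(3,0)×3^5 = 243
i=1: (-1)^1×C(3,1)×2^5 = -96
i=2: (-1)^2×C(3,2)×1^5 = 3
i=3: (-1)^3×C(3,3)×0^5 = 0
Total = 150

Number of surjections = 150


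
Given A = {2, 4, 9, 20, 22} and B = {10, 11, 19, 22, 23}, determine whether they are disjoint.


Disjoint means A ∩ B = ∅.
A ∩ B = {22}
A ∩ B ≠ ∅, so A and B are NOT disjoint.

No, A and B are not disjoint (A ∩ B = {22})


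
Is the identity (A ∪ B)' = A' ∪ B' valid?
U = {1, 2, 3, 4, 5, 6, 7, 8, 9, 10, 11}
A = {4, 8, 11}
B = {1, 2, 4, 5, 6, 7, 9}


LHS: A ∪ B = {1, 2, 4, 5, 6, 7, 8, 9, 11}
(A ∪ B)' = U \ (A ∪ B) = {3, 10}
A' = {1, 2, 3, 5, 6, 7, 9, 10}, B' = {3, 8, 10, 11}
Claimed RHS: A' ∪ B' = {1, 2, 3, 5, 6, 7, 8, 9, 10, 11}
Identity is INVALID: LHS = {3, 10} but the RHS claimed here equals {1, 2, 3, 5, 6, 7, 8, 9, 10, 11}. The correct form is (A ∪ B)' = A' ∩ B'.

Identity is invalid: (A ∪ B)' = {3, 10} but A' ∪ B' = {1, 2, 3, 5, 6, 7, 8, 9, 10, 11}. The correct De Morgan law is (A ∪ B)' = A' ∩ B'.


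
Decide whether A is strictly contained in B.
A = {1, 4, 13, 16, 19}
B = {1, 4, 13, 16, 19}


A ⊂ B requires: A ⊆ B AND A ≠ B.
A ⊆ B? Yes
A = B? Yes
A = B, so A is not a PROPER subset.

No, A is not a proper subset of B


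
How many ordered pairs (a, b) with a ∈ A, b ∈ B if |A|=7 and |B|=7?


|A × B| = |A| × |B|
= 7 × 7
= 49

|A × B| = 49


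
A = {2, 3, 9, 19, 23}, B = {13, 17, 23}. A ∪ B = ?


A ∪ B = all elements in A or B (or both)
A = {2, 3, 9, 19, 23}
B = {13, 17, 23}
A ∪ B = {2, 3, 9, 13, 17, 19, 23}

A ∪ B = {2, 3, 9, 13, 17, 19, 23}


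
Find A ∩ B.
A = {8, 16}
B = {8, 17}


A ∩ B = elements in both A and B
A = {8, 16}
B = {8, 17}
A ∩ B = {8}

A ∩ B = {8}


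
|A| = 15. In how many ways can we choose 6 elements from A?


C(n,k) = n! / (k!(n-k)!)
C(15,6) = 15! / (6!9!)
= 5005

C(15,6) = 5005


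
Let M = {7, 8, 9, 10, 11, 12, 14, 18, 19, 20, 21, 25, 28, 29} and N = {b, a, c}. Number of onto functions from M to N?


n = |M| = 14, k = |N| = 3. Surjections via inclusion-exclusion:
S(n,k) = Σ(-1)^i × C(k,i) × (k-i)^n, i=0 to k
i=0: (-1)^0×C(3,0)×3^14 = 4782969
i=1: (-1)^1×C(3,1)×2^14 = -49152
i=2: (-1)^2×C(3,2)×1^14 = 3
i=3: (-1)^3×C(3,3)×0^14 = 0
Total = 4733820

Number of surjections = 4733820


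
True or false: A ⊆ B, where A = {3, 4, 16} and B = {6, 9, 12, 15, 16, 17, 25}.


A ⊆ B means every element of A is in B.
Elements in A not in B: {3, 4}
So A ⊄ B.

No, A ⊄ B


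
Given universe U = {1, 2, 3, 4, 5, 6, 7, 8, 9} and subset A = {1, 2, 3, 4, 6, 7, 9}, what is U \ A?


Aᶜ = U \ A = elements in U but not in A
U = {1, 2, 3, 4, 5, 6, 7, 8, 9}
A = {1, 2, 3, 4, 6, 7, 9}
Aᶜ = {5, 8}

Aᶜ = {5, 8}


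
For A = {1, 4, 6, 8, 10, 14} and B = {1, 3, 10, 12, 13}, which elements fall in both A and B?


A = {1, 4, 6, 8, 10, 14}
B = {1, 3, 10, 12, 13}
Region: in both A and B
Elements: {1, 10}

Elements in both A and B: {1, 10}


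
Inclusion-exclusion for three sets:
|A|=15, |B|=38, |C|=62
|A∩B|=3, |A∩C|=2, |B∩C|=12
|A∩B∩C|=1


|A∪B∪C| = |A|+|B|+|C| - |A∩B|-|A∩C|-|B∩C| + |A∩B∩C|
= 15+38+62 - 3-2-12 + 1
= 115 - 17 + 1
= 99

|A ∪ B ∪ C| = 99


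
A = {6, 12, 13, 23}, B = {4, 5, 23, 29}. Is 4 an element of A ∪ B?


A = {6, 12, 13, 23}, B = {4, 5, 23, 29}
A ∪ B = all elements in A or B
A ∪ B = {4, 5, 6, 12, 13, 23, 29}
Checking if 4 ∈ A ∪ B
4 is in A ∪ B → True

4 ∈ A ∪ B
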